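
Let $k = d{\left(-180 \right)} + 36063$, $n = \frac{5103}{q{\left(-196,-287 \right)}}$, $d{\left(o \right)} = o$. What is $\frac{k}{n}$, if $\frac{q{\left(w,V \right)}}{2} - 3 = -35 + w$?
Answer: $- \frac{67336}{21} \approx -3206.5$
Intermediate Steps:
$q{\left(w,V \right)} = -64 + 2 w$ ($q{\left(w,V \right)} = 6 + 2 \left(-35 + w\right) = 6 + \left(-70 + 2 w\right) = -64 + 2 w$)
$n = - \frac{1701}{152}$ ($n = \frac{5103}{-64 + 2 \left(-196\right)} = \frac{5103}{-64 - 392} = \frac{5103}{-456} = 5103 \left(- \frac{1}{456}\right) = - \frac{1701}{152} \approx -11.191$)
$k = 35883$ ($k = -180 + 36063 = 35883$)
$\frac{k}{n} = \frac{35883}{- \frac{1701}{152}} = 35883 \left(- \frac{152}{1701}\right) = - \frac{67336}{21}$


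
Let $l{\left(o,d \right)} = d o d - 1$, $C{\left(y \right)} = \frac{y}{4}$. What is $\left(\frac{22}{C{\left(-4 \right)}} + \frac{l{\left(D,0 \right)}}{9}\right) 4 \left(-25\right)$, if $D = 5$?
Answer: $\frac{19900}{9} \approx 2211.1$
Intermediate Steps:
$C{\left(y \right)} = \frac{y}{4}$ ($C{\left(y \right)} = y \frac{1}{4} = \frac{y}{4}$)
$l{\left(o,d \right)} = -1 + o d^{2}$ ($l{\left(o,d \right)} = o d^{2} - 1 = -1 + o d^{2}$)
$\left(\frac{22}{C{\left(-4 \right)}} + \frac{l{\left(D,0 \right)}}{9}\right) 4 \left(-25\right) = \left(\frac{22}{\frac{1}{4} \left(-4\right)} + \frac{-1 + 5 \cdot 0^{2}}{9}\right) 4 \left(-25\right) = \left(\frac{22}{-1} + \left(-1 + 5 \cdot 0\right) \frac{1}{9}\right) 4 \left(-25\right) = \left(22 \left(-1\right) + \left(-1 + 0\right) \frac{1}{9}\right) 4 \left(-25\right) = \left(-22 - \frac{1}{9}\right) 4 \left(-25\right) = \left(- \frac{199}{9}\right) 4 \left(-25\right) = \left(- \frac{796}{9}\right) \left(-25\right) = \frac{19900}{9}$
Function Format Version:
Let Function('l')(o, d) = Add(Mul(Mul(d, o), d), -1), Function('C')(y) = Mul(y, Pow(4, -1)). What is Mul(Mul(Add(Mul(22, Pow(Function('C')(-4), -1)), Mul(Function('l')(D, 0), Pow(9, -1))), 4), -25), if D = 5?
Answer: Rational(19900, 9) ≈ 2211.1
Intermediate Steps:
Function('C')(y) = Mul(Rational(1, 4), y) (Function('C')(y) = Mul(y, Rational(1, 4)) = Mul(Rational(1, 4), y))
Function('l')(o, d) = Add(-1, Mul(o, Pow(d, 2))) (Function('l')(o, d) = Add(Mul(o, Pow(d, 2)), -1) = Add(-1, Mul(o, Pow(d, 2))))
Mul(Mul(Add(Mul(22, Pow(Function('C')(-4), -1)), Mul(Function('l')(D, 0), Pow(9, -1))), 4), -25) = Mul(Mul(Add(Mul(22, Pow(Mul(Rational(1, 4), -4), -1)), Mul(Add(-1, Mul(5, Pow(0, 2))), Pow(9, -1))), 4), -25) = Mul(Mul(Add(Mul(22, Pow(-1, -1)), Mul(Add(-1, Mul(5, 0)), Rational(1, 9))), 4), -25) = Mul(Mul(Add(Mul(22, -1), Mul(Add(-1, 0), Rational(1, 9))), 4), -25) = Mul(Mul(Add(-22, Mul(-1, Rational(1, 9))), 4), -25) = Mul(Mul(Add(-22, Rational(-1, 9)), 4), -25) = Mul(Mul(Rational(-199, 9), 4), -25) = Mul(Rational(-796, 9), -25) = Rational(19900, 9)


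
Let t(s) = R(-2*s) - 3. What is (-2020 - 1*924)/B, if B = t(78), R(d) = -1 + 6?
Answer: -1472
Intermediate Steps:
R(d) = 5
t(s) = 2 (t(s) = 5 - 3 = 2)
B = 2
(-2020 - 1*924)/B = (-2020 - 1*924)/2 = (-2020 - 924)*(½) = -2944*½ = -1472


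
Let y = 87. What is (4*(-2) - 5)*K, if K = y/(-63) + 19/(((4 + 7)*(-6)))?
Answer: 3341/154 ≈ 21.695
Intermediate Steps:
K = -257/154 (K = 87/(-63) + 19/(((4 + 7)*(-6))) = 87*(-1/63) + 19/((11*(-6))) = -29/21 + 19/(-66) = -29/21 + 19*(-1/66) = -29/21 - 19/66 = -257/154 ≈ -1.6688)
(4*(-2) - 5)*K = (4*(-2) - 5)*(-257/154) = (-8 - 5)*(-257/154) = -13*(-257/154) = 3341/154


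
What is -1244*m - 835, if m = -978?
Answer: 1215797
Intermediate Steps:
-1244*m - 835 = -1244*(-978) - 835 = 1216632 - 835 = 1215797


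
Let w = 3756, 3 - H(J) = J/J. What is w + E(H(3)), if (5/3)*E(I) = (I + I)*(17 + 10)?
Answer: 19104/5 ≈ 3820.8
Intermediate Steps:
H(J) = 2 (H(J) = 3 - J/J = 3 - 1*1 = 3 - 1 = 2)
E(I) = 162*I/5 (E(I) = 3*((I + I)*(17 + 10))/5 = 3*((2*I)*27)/5 = 3*(54*I)/5 = 162*I/5)
w + E(H(3)) = 3756 + (162/5)*2 = 3756 + 324/5 = 19104/5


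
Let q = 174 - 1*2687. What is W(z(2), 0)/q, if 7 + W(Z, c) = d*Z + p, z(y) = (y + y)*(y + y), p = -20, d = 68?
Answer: -1061/2513 ≈ -0.42220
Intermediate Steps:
z(y) = 4*y² (z(y) = (2*y)*(2*y) = 4*y²)
W(Z, c) = -27 + 68*Z (W(Z, c) = -7 + (68*Z - 20) = -7 + (-20 + 68*Z) = -27 + 68*Z)
q = -2513 (q = 174 - 2687 = -2513)
W(z(2), 0)/q = (-27 + 68*(4*2²))/(-2513) = (-27 + 68*(4*4))*(-1/2513) = (-27 + 68*16)*(-1/2513) = (-27 + 1088)*(-1/2513) = 1061*(-1/2513) = -1061/2513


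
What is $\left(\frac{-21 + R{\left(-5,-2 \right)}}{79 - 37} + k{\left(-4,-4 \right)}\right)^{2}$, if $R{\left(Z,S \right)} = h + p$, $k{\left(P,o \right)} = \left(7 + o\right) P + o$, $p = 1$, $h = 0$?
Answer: $\frac{119716}{441} \approx 271.46$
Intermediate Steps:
$k{\left(P,o \right)} = o + P \left(7 + o\right)$ ($k{\left(P,o \right)} = P \left(7 + o\right) + o = o + P \left(7 + o\right)$)
$R{\left(Z,S \right)} = 1$ ($R{\left(Z,S \right)} = 0 + 1 = 1$)
$\left(\frac{-21 + R{\left(-5,-2 \right)}}{79 - 37} + k{\left(-4,-4 \right)}\right)^{2} = \left(\frac{-21 + 1}{79 - 37} - 16\right)^{2} = \left(- \frac{20}{42} - 16\right)^{2} = \left(\left(-20\right) \frac{1}{42} - 16\right)^{2} = \left(- \frac{10}{21} - 16\right)^{2} = \left(- \frac{346}{21}\right)^{2} = \frac{119716}{441}$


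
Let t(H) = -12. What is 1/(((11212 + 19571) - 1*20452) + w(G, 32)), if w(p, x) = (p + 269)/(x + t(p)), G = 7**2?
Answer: 10/103469 ≈ 9.6647e-5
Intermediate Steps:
G = 49
w(p, x) = (269 + p)/(-12 + x) (w(p, x) = (p + 269)/(x - 12) = (269 + p)/(-12 + x))
1/(((11212 + 19571) - 1*20452) + w(G, 32)) = 1/(((11212 + 19571) - 1*20452) + (269 + 49)/(-12 + 32)) = 1/((30783 - 20452) + 318/20) = 1/(10331 + (1/20)*318) = 1/(10331 + 159/10) = 1/(103469/10) = 10/103469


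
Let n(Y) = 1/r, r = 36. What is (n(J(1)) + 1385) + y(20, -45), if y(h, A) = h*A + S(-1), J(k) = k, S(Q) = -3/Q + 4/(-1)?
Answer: 17425/36 ≈ 484.03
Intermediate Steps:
S(Q) = -4 - 3/Q (S(Q) = -3/Q + 4*(-1) = -3/Q - 4 = -4 - 3/Q)
y(h, A) = -1 + A*h (y(h, A) = h*A + (-4 - 3/(-1)) = A*h + (-4 - 3*(-1)) = A*h + (-4 + 3) = A*h - 1 = -1 + A*h)
n(Y) = 1/36
(n(J(1)) + 1385) + y(20, -45) = (1/36 + 1385) + (-1 - 45*20) = 49861/36 + (-1 - 900) = 49861/36 - 901 = 17425/36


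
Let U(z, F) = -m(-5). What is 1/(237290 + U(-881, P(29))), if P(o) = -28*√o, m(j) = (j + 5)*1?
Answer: 1/237290 ≈ 4.2142e-6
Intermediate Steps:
m(j) = 5 + j (m(j) = (5 + j)*1 = 5 + j)
U(z, F) = 0 (U(z, F) = -(5 - 5) = -1*0 = 0)
1/(237290 + U(-881, P(29))) = 1/(237290 + 0) = 1/237290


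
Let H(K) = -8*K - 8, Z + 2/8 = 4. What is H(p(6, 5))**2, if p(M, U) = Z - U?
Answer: 4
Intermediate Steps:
Z = 15/4 (Z = -1/4 + 4 = 15/4 ≈ 3.7500)
p(M, U) = 15/4 - U
H(K) = -8 - 8*K
H(p(6, 5))**2 = (-8 - 8*(15/4 - 1*5))**2 = (-8 - 8*(15/4 - 5))**2 = (-8 - 8*(-5/4))**2 = (-8 + 10)**2 = 2**2 = 4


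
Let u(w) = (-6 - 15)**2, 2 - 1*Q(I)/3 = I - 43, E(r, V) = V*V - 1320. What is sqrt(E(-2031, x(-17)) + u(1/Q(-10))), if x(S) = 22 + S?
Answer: I*sqrt(854) ≈ 29.223*I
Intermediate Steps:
E(r, V) = -1320 + V**2 (E(r, V) = V**2 - 1320 = -1320 + V**2)
Q(I) = 135 - 3*I (Q(I) = 6 - 3*(I - 43) = 6 - 3*(-43 + I) = 6 + (129 - 3*I) = 135 - 3*I)
u(w) = 441 (u(w) = (-21)**2 = 441)
sqrt(E(-2031, x(-17)) + u(1/Q(-10))) = sqrt((-1320 + (22 - 17)**2) + 441) = sqrt((-1320 + 5**2) + 441) = sqrt((-1320 + 25) + 441) = sqrt(-1295 + 441) = sqrt(-854) = I*sqrt(854)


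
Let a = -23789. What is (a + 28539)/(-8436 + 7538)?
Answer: -2375/449 ≈ -5.2895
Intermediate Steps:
(a + 28539)/(-8436 + 7538) = (-23789 + 28539)/(-8436 + 7538) = 4750/(-898) = 4750*(-1/898) = -2375/449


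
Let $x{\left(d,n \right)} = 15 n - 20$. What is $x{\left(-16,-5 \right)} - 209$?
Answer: $-304$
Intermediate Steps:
$x{\left(d,n \right)} = -20 + 15 n$
$x{\left(-16,-5 \right)} - 209 = \left(-20 + 15 \left(-5\right)\right) - 209 = \left(-20 - 75\right) - 209 = -95 - 209 = -304$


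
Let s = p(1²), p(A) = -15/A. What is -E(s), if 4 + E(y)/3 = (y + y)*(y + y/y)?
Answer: -1248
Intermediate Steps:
s = -15 (s = -15/(1²) = -15/1 = -15*1 = -15)
E(y) = -12 + 6*y*(1 + y) (E(y) = -12 + 3*((y + y)*(y + y/y)) = -12 + 3*((2*y)*(y + 1)) = -12 + 3*((2*y)*(1 + y)) = -12 + 3*(2*y*(1 + y)) = -12 + 6*y*(1 + y))
-E(s) = -(-12 + 6*(-15) + 6*(-15)²) = -(-12 - 90 + 6*225) = -(-12 - 90 + 1350) = -1*1248 = -1248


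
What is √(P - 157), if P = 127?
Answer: I*√30 ≈ 5.4772*I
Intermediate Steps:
√(P - 157) = √(127 - 157) = √(-30) = I*√30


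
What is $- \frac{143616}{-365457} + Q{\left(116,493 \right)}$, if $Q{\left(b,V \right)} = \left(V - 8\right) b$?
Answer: $\frac{6853584812}{121819} \approx 56260.0$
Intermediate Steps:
$Q{\left(b,V \right)} = b \left(-8 + V\right)$ ($Q{\left(b,V \right)} = \left(-8 + V\right) b = b \left(-8 + V\right)$)
$- \frac{143616}{-365457} + Q{\left(116,493 \right)} = - \frac{143616}{-365457} + 116 \left(-8 + 493\right) = \left(-143616\right) \left(- \frac{1}{365457}\right) + 116 \cdot 485 = \frac{47872}{121819} + 56260 = \frac{6853584812}{121819}$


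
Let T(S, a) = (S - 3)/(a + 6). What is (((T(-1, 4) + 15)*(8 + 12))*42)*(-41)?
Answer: -502824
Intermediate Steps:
T(S, a) = (-3 + S)/(6 + a)
(((T(-1, 4) + 15)*(8 + 12))*42)*(-41) = ((((-3 - 1)/(6 + 4) + 15)*(8 + 12))*42)*(-41) = (((-4/10 + 15)*20)*42)*(-41) = ((((1/10)*(-4) + 15)*20)*42)*(-41) = (((-2/5 + 15)*20)*42)*(-41) = (((73/5)*20)*42)*(-41) = (292*42)*(-41) = 12264*(-41) = -502824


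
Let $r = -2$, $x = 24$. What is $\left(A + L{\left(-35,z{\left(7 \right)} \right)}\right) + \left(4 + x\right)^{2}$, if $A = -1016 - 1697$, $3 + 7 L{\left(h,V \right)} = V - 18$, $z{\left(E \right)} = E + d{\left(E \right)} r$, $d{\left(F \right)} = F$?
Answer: $-1933$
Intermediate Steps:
$z{\left(E \right)} = - E$ ($z{\left(E \right)} = E + E \left(-2\right) = E - 2 E = - E$)
$L{\left(h,V \right)} = -3 + \frac{V}{7}$ ($L{\left(h,V \right)} = - \frac{3}{7} + \frac{V - 18}{7} = - \frac{3}{7} + \frac{-18 + V}{7} = - \frac{3}{7} + \left(- \frac{18}{7} + \frac{V}{7}\right) = -3 + \frac{V}{7}$)
$A = -2713$
$\left(A + L{\left(-35,z{\left(7 \right)} \right)}\right) + \left(4 + x\right)^{2} = \left(-2713 - \left(3 - \frac{\left(-1\right) 7}{7}\right)\right) + \left(4 + 24\right)^{2} = \left(-2713 + \left(-3 + \frac{1}{7} \left(-7\right)\right)\right) + 28^{2} = \left(-2713 - 4\right) + 784 = -2717 + 784 = -1933$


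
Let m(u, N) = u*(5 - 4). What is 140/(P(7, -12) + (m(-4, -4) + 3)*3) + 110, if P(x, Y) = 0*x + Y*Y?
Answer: 15650/141 ≈ 110.99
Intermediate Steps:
P(x, Y) = Y² (P(x, Y) = 0 + Y² = Y²)
m(u, N) = u (m(u, N) = u*1 = u)
140/(P(7, -12) + (m(-4, -4) + 3)*3) + 110 = 140/((-12)² + (-4 + 3)*3) + 110 = 140/(144 - 1*3) + 110 = 140/(144 - 3) + 110 = 140/141 + 110 = 15650/141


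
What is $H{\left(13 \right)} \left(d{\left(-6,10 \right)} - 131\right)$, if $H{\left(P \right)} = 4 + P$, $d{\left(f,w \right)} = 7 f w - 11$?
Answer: $-9554$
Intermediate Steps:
$d{\left(f,w \right)} = -11 + 7 f w$ ($d{\left(f,w \right)} = 7 f w - 11 = -11 + 7 f w$)
$H{\left(13 \right)} \left(d{\left(-6,10 \right)} - 131\right) = \left(4 + 13\right) \left(\left(-11 + 7 \left(-6\right) 10\right) - 131\right) = 17 \left(\left(-11 - 420\right) - 131\right) = 17 \left(-431 - 131\right) = 17 \left(-562\right) = -9554$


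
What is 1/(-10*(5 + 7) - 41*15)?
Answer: -1/735 ≈ -0.0013605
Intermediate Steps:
1/(-10*(5 + 7) - 41*15) = 1/(-10*12 - 615) = 1/(-120 - 615) = 1/(-735) = -1/735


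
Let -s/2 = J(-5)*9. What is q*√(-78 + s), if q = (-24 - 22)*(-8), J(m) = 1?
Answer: 1472*I*√6 ≈ 3605.6*I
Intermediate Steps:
s = -18 (s = -2*9 = -18)
q = 368 (q = -46*(-8) = 368)
q*√(-78 + s) = 368*√(-78 - 18) = 368*√(-96) = 368*(4*I*√6) = 1472*I*√6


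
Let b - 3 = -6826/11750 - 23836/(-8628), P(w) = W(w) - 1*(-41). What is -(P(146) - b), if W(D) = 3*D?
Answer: -6004403216/12672375 ≈ -473.82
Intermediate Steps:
P(w) = 41 + 3*w (P(w) = 3*w - 1*(-41) = 3*w + 41 = 41 + 3*w)
b = 65664409/12672375 (b = 3 + (-6826/11750 - 23836/(-8628)) = 3 + (-6826*1/11750 - 23836*(-1/8628)) = 3 + (-3413/5875 + 5959/2157) = 3 + 27647284/12672375 = 65664409/12672375 ≈ 5.1817)
-(P(146) - b) = -((41 + 3*146) - 1*65664409/12672375) = -((41 + 438) - 65664409/12672375) = -(479 - 65664409/12672375) = -1*6004403216/12672375 = -6004403216/12672375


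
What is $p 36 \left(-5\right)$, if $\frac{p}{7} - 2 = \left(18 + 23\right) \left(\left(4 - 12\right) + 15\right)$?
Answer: $-364140$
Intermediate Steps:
$p = 2023$ ($p = 14 + 7 \left(18 + 23\right) \left(\left(4 - 12\right) + 15\right) = 14 + 7 \cdot 41 \left(\left(4 - 12\right) + 15\right) = 14 + 7 \cdot 41 \left(-8 + 15\right) = 14 + 7 \cdot 41 \cdot 7 = 14 + 7 \cdot 287 = 14 + 2009 = 2023$)
$p 36 \left(-5\right) = 2023 \cdot 36 \left(-5\right) = 72828 \left(-5\right) = -364140$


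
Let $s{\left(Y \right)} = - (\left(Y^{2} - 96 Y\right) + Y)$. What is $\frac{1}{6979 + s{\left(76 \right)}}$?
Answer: $\frac{1}{8423} \approx 0.00011872$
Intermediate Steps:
$s{\left(Y \right)} = - Y^{2} + 95 Y$ ($s{\left(Y \right)} = - (Y^{2} - 95 Y) = - Y^{2} + 95 Y$)
$\frac{1}{6979 + s{\left(76 \right)}} = \frac{1}{6979 + 76 \left(95 - 76\right)} = \frac{1}{6979 + 76 \cdot 19} = \frac{1}{6979 + 1444} = \frac{1}{8423}$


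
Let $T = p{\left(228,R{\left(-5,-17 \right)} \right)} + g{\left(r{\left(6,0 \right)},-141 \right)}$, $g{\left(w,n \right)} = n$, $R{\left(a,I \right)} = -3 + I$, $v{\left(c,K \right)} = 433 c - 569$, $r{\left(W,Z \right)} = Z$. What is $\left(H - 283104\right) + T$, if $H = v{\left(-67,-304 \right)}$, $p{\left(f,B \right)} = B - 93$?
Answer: $-312938$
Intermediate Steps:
$v{\left(c,K \right)} = -569 + 433 c$
$p{\left(f,B \right)} = -93 + B$
$H = -29580$ ($H = -569 + 433 \left(-67\right) = -569 - 29011 = -29580$)
$T = -254$ ($T = \left(-93 - 20\right) - 141 = -113 - 141 = -254$)
$\left(H - 283104\right) + T = \left(-29580 - 283104\right) - 254 = -312684 - 254 = -312938$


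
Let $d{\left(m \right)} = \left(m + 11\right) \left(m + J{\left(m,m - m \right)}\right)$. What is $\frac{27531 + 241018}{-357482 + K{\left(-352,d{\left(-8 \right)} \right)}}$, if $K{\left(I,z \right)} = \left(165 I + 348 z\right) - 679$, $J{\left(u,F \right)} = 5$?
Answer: $- \frac{15797}{24669} \approx -0.64036$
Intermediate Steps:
$d{\left(m \right)} = \left(5 + m\right) \left(11 + m\right)$ ($d{\left(m \right)} = \left(m + 11\right) \left(m + 5\right) = \left(11 + m\right) \left(5 + m\right) = \left(5 + m\right) \left(11 + m\right)$)
$K{\left(I,z \right)} = -679 + 165 I + 348 z$
$\frac{27531 + 241018}{-357482 + K{\left(-352,d{\left(-8 \right)} \right)}} = \frac{27531 + 241018}{-357482 + \left(-679 + 165 \left(-352\right) + 348 \left(55 + \left(-8\right)^{2} + 16 \left(-8\right)\right)\right)} = \frac{268549}{-357482 - \left(58759 - 348 \left(55 + 64 - 128\right)\right)} = \frac{268549}{-357482 - 61891} = \frac{268549}{-419373} = 268549 \left(- \frac{1}{419373}\right) = - \frac{15797}{24669}$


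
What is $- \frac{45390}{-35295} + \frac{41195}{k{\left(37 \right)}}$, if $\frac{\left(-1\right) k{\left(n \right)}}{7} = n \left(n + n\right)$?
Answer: $- \frac{5562217}{6442514} \approx -0.86336$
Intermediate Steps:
$k{\left(n \right)} = - 14 n^{2}$ ($k{\left(n \right)} = - 7 n \left(n + n\right) = - 7 n 2 n = - 7 \cdot 2 n^{2} = - 14 n^{2}$)
$- \frac{45390}{-35295} + \frac{41195}{k{\left(37 \right)}} = - \frac{45390}{-35295} + \frac{41195}{\left(-14\right) 37^{2}} = \left(-45390\right) \left(- \frac{1}{35295}\right) + \frac{41195}{\left(-14\right) 1369} = \frac{3026}{2353} + \frac{41195}{-19166} = \frac{3026}{2353} + 41195 \left(- \frac{1}{19166}\right) = \frac{3026}{2353} - \frac{5885}{2738} = - \frac{5562217}{6442514}$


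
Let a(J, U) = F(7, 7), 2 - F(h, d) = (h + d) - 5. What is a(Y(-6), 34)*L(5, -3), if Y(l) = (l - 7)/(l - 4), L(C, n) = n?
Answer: 21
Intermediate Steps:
Y(l) = (-7 + l)/(-4 + l)
F(h, d) = 7 - d - h (F(h, d) = 2 - ((h + d) - 5) = 2 - ((d + h) - 5) = 2 - (-5 + d + h) = 2 + (5 - d - h) = 7 - d - h)
a(J, U) = -7 (a(J, U) = 7 - 1*7 - 1*7 = 7 - 7 - 7 = -7)
a(Y(-6), 34)*L(5, -3) = -7*(-3) = 21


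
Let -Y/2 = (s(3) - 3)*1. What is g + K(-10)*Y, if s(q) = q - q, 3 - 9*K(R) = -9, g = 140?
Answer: 148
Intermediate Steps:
K(R) = 4/3 (K(R) = ⅓ - ⅑*(-9) = ⅓ + 1 = 4/3)
s(q) = 0
Y = 6 (Y = -2*(0 - 3) = -(-6) = -2*(-3) = 6)
g + K(-10)*Y = 140 + (4/3)*6 = 140 + 8 = 148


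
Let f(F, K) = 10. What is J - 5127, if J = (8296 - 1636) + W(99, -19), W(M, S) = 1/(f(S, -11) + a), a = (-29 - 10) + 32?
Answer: 4600/3 ≈ 1533.3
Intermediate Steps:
a = -7 (a = -39 + 32 = -7)
W(M, S) = 1/3 (W(M, S) = 1/(10 - 7) = 1/3)
J = 19981/3 (J = (8296 - 1636) + 1/3 = 6660 + 1/3 = 19981/3 ≈ 6660.3)
J - 5127 = 19981/3 - 5127 = 4600/3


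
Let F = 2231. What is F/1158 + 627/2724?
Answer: 1133885/525732 ≈ 2.1568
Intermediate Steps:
F/1158 + 627/2724 = 2231/1158 + 627/2724 = 2231*(1/1158) + 627*(1/2724) = 2231/1158 + 209/908 = 1133885/525732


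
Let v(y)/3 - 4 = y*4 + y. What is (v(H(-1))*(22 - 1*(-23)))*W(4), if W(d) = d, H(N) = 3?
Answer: 10260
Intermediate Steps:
v(y) = 12 + 15*y (v(y) = 12 + 3*(y*4 + y) = 12 + 3*(4*y + y) = 12 + 3*(5*y) = 12 + 15*y)
(v(H(-1))*(22 - 1*(-23)))*W(4) = ((12 + 15*3)*(22 - 1*(-23)))*4 = ((12 + 45)*(22 + 23))*4 = (57*45)*4 = 2565*4 = 10260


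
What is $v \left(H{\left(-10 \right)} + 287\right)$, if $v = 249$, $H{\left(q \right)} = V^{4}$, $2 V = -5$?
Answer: $\frac{1299033}{16} \approx 81190.0$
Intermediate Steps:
$V = - \frac{5}{2}$ ($V = \frac{1}{2} \left(-5\right) = - \frac{5}{2} \approx -2.5$)
$H{\left(q \right)} = \frac{625}{16}$ ($H{\left(q \right)} = \left(- \frac{5}{2}\right)^{4} = \frac{625}{16}$)
$v \left(H{\left(-10 \right)} + 287\right) = 249 \left(\frac{625}{16} + 287\right) = 249 \cdot \frac{5217}{16} = \frac{1299033}{16}$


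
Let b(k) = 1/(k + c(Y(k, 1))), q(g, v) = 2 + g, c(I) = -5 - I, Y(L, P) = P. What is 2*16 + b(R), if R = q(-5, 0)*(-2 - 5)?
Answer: 481/15 ≈ 32.067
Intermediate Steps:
R = 21 (R = (2 - 5)*(-2 - 5) = -3*(-7) = 21)
b(k) = 1/(-6 + k) (b(k) = 1/(k + (-5 - 1*1)) = 1/(k + (-5 - 1)) = 1/(k - 6) = 1/(-6 + k))
2*16 + b(R) = 2*16 + 1/(-6 + 21) = 32 + 1/15 = 481/15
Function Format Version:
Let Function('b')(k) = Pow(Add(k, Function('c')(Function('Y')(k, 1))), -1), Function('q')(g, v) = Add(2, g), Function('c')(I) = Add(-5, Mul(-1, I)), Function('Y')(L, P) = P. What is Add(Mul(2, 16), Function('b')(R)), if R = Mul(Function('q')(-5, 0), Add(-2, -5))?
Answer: Rational(481, 15) ≈ 32.067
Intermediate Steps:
R = 21 (R = Mul(Add(2, -5), Add(-2, -5)) = Mul(-3, -7) = 21)
Function('b')(k) = Pow(Add(-6, k), -1) (Function('b')(k) = Pow(Add(k, Add(-5, Mul(-1, 1))), -1) = Pow(Add(k, Add(-5, -1)), -1) = Pow(Add(k, -6), -1) = Pow(Add(-6, k), -1))
Add(Mul(2, 16), Function('b')(R)) = Add(Mul(2, 16), Pow(Add(-6, 21), -1)) = Add(32, Pow(15, -1)) = Add(32, Rational(1, 15)) = Rational(481, 15)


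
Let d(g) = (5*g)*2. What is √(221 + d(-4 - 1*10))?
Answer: 9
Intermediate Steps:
d(g) = 10*g
√(221 + d(-4 - 1*10)) = √(221 + 10*(-4 - 1*10)) = √(221 + 10*(-4 - 10)) = √(221 + 10*(-14)) = √(221 - 140) = √81 = 9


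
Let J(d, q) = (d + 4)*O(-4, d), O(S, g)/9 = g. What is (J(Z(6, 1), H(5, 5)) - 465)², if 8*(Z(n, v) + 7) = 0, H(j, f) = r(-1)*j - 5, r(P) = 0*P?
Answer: 76176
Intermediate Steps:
r(P) = 0
H(j, f) = -5 (H(j, f) = 0*j - 5 = 0 - 5 = -5)
O(S, g) = 9*g
Z(n, v) = -7 (Z(n, v) = -7 + (⅛)*0 = -7 + 0 = -7)
J(d, q) = 9*d*(4 + d) (J(d, q) = (d + 4)*(9*d) = (4 + d)*(9*d) = 9*d*(4 + d))
(J(Z(6, 1), H(5, 5)) - 465)² = (9*(-7)*(4 - 7) - 465)² = (9*(-7)*(-3) - 465)² = (189 - 465)² = (-276)² = 76176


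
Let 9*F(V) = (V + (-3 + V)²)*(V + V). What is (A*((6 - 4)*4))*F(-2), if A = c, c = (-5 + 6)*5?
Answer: -3680/9 ≈ -408.89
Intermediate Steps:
c = 5 (c = 1*5 = 5)
A = 5
F(V) = 2*V*(V + (-3 + V)²)/9 (F(V) = ((V + (-3 + V)²)*(V + V))/9 = ((V + (-3 + V)²)*(2*V))/9 = (2*V*(V + (-3 + V)²))/9 = 2*V*(V + (-3 + V)²)/9)
(A*((6 - 4)*4))*F(-2) = (5*((6 - 4)*4))*((2/9)*(-2)*(-2 + (-3 - 2)²)) = (5*(2*4))*((2/9)*(-2)*(-2 + (-5)²)) = (5*8)*((2/9)*(-2)*(-2 + 25)) = 40*((2/9)*(-2)*23) = 40*(-92/9) = -3680/9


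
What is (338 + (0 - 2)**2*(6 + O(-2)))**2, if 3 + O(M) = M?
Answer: 116964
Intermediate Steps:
O(M) = -3 + M
(338 + (0 - 2)**2*(6 + O(-2)))**2 = (338 + (0 - 2)**2*(6 + (-3 - 2)))**2 = (338 + (-2)**2*(6 - 5))**2 = (338 + 4*1)**2 = (338 + 4)**2 = 342**2 = 116964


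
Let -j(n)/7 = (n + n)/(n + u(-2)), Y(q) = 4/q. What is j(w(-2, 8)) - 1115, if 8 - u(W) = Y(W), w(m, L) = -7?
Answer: -3247/3 ≈ -1082.3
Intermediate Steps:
u(W) = 8 - 4/W
j(n) = -14*n/(10 + n) (j(n) = -7*(n + n)/(n + (8 - 4/(-2))) = -7*2*n/(n + (8 - 4*(-½))) = -7*2*n/(n + (8 + 2)) = -7*2*n/(n + 10) = -7*2*n/(10 + n) = -14*n/(10 + n))
j(w(-2, 8)) - 1115 = -14*(-7)/(10 - 7) - 1115 = -14*(-7)/3 - 1115 = -14*(-7)*⅓ - 1115 = 98/3 - 1115 = -3247/3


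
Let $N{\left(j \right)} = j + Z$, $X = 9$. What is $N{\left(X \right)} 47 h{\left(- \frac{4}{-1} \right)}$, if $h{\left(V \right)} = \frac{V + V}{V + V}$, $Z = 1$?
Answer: $470$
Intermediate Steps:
$h{\left(V \right)} = 1$ ($h{\left(V \right)} = \frac{2 V}{2 V} = 2 V \frac{1}{2 V} = 1$)
$N{\left(j \right)} = 1 + j$ ($N{\left(j \right)} = j + 1 = 1 + j$)
$N{\left(X \right)} 47 h{\left(- \frac{4}{-1} \right)} = \left(1 + 9\right) 47 \cdot 1 = 10 \cdot 47 \cdot 1 = 470 \cdot 1 = 470$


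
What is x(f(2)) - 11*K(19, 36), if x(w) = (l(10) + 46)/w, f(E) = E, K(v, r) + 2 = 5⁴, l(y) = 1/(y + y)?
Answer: -273199/40 ≈ -6830.0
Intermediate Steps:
l(y) = 1/(2*y)
K(v, r) = 623 (K(v, r) = -2 + 5⁴ = -2 + 625 = 623)
x(w) = 921/(20*w) (x(w) = ((½)/10 + 46)/w = ((½)*(⅒) + 46)/w = (1/20 + 46)/w = 921/(20*w))
x(f(2)) - 11*K(19, 36) = (921/20)/2 - 11*623 = (921/20)*(½) - 6853 = 921/40 - 6853 = -273199/40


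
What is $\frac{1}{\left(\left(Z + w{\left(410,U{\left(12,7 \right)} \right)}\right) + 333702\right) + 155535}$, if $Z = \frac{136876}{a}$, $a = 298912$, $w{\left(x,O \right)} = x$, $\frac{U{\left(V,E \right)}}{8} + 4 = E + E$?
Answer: $\frac{74728}{36590375235} \approx 2.0423 \cdot 10^{-6}$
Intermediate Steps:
$U{\left(V,E \right)} = -32 + 16 E$ ($U{\left(V,E \right)} = -32 + 8 \left(E + E\right) = -32 + 8 \cdot 2 E = -32 + 16 E$)
$Z = \frac{34219}{74728}$ ($Z = \frac{136876}{298912} = 136876 \cdot \frac{1}{298912} = \frac{34219}{74728} \approx 0.45791$)
$\frac{1}{\left(\left(Z + w{\left(410,U{\left(12,7 \right)} \right)}\right) + 333702\right) + 155535} = \frac{1}{\left(\left(\frac{34219}{74728} + 410\right) + 333702\right) + 155535} = \frac{1}{\left(\frac{30672699}{74728} + 333702\right) + 155535} = \frac{1}{\frac{24967555755}{74728} + 155535} = \frac{1}{\frac{36590375235}{74728}} = \frac{74728}{36590375235}$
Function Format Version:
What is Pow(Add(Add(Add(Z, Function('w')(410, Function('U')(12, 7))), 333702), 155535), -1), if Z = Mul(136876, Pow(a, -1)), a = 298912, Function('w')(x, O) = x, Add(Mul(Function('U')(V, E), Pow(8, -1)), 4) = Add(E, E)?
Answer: Rational(74728, 36590375235) ≈ 2.0423e-6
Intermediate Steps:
Function('U')(V, E) = Add(-32, Mul(16, E)) (Function('U')(V, E) = Add(-32, Mul(8, Add(E, E))) = Add(-32, Mul(8, Mul(2, E))) = Add(-32, Mul(16, E)))
Z = Rational(34219, 74728) (Z = Mul(136876, Pow(298912, -1)) = Mul(136876, Rational(1, 298912)) = Rational(34219, 74728) ≈ 0.45791)
Pow(Add(Add(Add(Z, Function('w')(410, Function('U')(12, 7))), 333702), 155535), -1) = Pow(Add(Add(Add(Rational(34219, 74728), 410), 333702), 155535), -1) = Pow(Add(Add(Rational(30672699, 74728), 333702), 155535), -1) = Pow(Add(Rational(24967555755, 74728), 155535), -1) = Pow(Rational(36590375235, 74728), -1) = Rational(74728, 36590375235)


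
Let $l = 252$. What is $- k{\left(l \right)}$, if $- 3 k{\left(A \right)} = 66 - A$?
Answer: $-62$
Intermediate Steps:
$k{\left(A \right)} = -22 + \frac{A}{3}$ ($k{\left(A \right)} = - \frac{66 - A}{3} = -22 + \frac{A}{3}$)
$- k{\left(l \right)} = - (-22 + \frac{1}{3} \cdot 252) = - (-22 + 84) = \left(-1\right) 62 = -62$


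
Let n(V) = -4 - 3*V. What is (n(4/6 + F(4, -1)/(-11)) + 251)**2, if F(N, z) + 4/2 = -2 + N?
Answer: 60025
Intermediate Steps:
F(N, z) = -4 + N (F(N, z) = -2 + (-2 + N) = -4 + N)
(n(4/6 + F(4, -1)/(-11)) + 251)**2 = ((-4 - 3*(4/6 + (-4 + 4)/(-11))) + 251)**2 = ((-4 - 3*(4*(1/6) + 0*(-1/11))) + 251)**2 = ((-4 - 3*(2/3 + 0)) + 251)**2 = ((-4 - 3*2/3) + 251)**2 = ((-4 - 2) + 251)**2 = (-6 + 251)**2 = 245**2 = 60025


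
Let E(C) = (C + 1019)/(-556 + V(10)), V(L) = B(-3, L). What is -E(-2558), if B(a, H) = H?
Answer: -513/182 ≈ -2.8187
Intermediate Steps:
V(L) = L
E(C) = -1019/546 - C/546 (E(C) = (C + 1019)/(-556 + 10) = (1019 + C)/(-546) = (1019 + C)*(-1/546) = -1019/546 - C/546)
-E(-2558) = -(-1019/546 - 1/546*(-2558)) = -(-1019/546 + 1279/273) = -1*513/182 = -513/182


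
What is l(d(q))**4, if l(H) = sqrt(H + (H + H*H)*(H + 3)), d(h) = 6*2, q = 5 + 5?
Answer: 5531904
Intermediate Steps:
q = 10
d(h) = 12
l(H) = sqrt(H + (3 + H)*(H + H**2)) (l(H) = sqrt(H + (H + H**2)*(3 + H)) = sqrt(H + (3 + H)*(H + H**2)))
l(d(q))**4 = (sqrt(12*(4 + 12**2 + 4*12)))**4 = (sqrt(12*(4 + 144 + 48)))**4 = (sqrt(12*196))**4 = (sqrt(2352))**4 = (28*sqrt(3))**4 = 5531904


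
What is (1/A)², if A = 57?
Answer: 1/3249 ≈ 0.00030779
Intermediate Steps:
(1/A)² = (1/57)² = 1/3249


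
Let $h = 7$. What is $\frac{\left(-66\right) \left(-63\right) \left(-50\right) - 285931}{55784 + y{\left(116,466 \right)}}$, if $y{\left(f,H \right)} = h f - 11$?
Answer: $- \frac{493831}{56585} \approx -8.7272$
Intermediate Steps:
$y{\left(f,H \right)} = -11 + 7 f$ ($y{\left(f,H \right)} = 7 f - 11 = -11 + 7 f$)
$\frac{\left(-66\right) \left(-63\right) \left(-50\right) - 285931}{55784 + y{\left(116,466 \right)}} = \frac{\left(-66\right) \left(-63\right) \left(-50\right) - 285931}{55784 + \left(-11 + 7 \cdot 116\right)} = \frac{4158 \left(-50\right) - 285931}{55784 + \left(-11 + 812\right)} = \frac{-207900 - 285931}{55784 + 801} = - \frac{493831}{56585}$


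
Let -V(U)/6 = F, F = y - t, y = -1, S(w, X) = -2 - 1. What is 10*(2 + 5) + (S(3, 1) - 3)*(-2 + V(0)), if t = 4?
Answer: -98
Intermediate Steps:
S(w, X) = -3
F = -5 (F = -1 - 1*4 = -1 - 4 = -5)
V(U) = 30 (V(U) = -6*(-5) = 30)
10*(2 + 5) + (S(3, 1) - 3)*(-2 + V(0)) = 10*(2 + 5) + (-3 - 3)*(-2 + 30) = 10*7 - 6*28 = 70 - 168 = -98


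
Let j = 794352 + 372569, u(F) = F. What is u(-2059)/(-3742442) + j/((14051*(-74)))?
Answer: -1091248316604/972823472027 ≈ -1.1217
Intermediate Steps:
j = 1166921
u(-2059)/(-3742442) + j/((14051*(-74))) = -2059/(-3742442) + 1166921/((14051*(-74))) = -2059*(-1/3742442) + 1166921/(-1039774) = 2059/3742442 + 1166921*(-1/1039774) = 2059/3742442 - 1166921/1039774 = -1091248316604/972823472027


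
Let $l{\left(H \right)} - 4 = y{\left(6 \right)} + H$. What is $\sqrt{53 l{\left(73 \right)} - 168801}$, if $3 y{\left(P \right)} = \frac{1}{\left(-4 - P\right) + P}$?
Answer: $\frac{i \sqrt{5930079}}{6} \approx 405.86 i$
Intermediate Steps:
$y{\left(P \right)} = - \frac{1}{12}$ ($y{\left(P \right)} = \frac{1}{3 \left(\left(-4 - P\right) + P\right)} = \frac{1}{3 \left(-4\right)} = \frac{1}{3} \left(- \frac{1}{4}\right) = - \frac{1}{12}$)
$l{\left(H \right)} = \frac{47}{12} + H$ ($l{\left(H \right)} = 4 + \left(- \frac{1}{12} + H\right) = \frac{47}{12} + H$)
$\sqrt{53 l{\left(73 \right)} - 168801} = \sqrt{53 \left(\frac{47}{12} + 73\right) - 168801} = \sqrt{53 \cdot \frac{923}{12} - 168801} = \sqrt{\frac{48919}{12} - 168801} = \sqrt{- \frac{1976693}{12}} = \frac{i \sqrt{5930079}}{6}$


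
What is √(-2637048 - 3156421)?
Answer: I*√5793469 ≈ 2407.0*I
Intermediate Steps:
√(-2637048 - 3156421) = √(-5793469) = I*√5793469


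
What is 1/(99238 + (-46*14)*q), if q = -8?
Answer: 1/104390 ≈ 9.5795e-6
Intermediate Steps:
1/(99238 + (-46*14)*q) = 1/(99238 - 46*14*(-8)) = 1/(99238 - 644*(-8)) = 1/(99238 + 5152) = 1/104390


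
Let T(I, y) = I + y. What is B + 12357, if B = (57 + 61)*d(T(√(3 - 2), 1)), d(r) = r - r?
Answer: 12357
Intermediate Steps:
d(r) = 0
B = 0 (B = (57 + 61)*0 = 118*0 = 0)
B + 12357 = 0 + 12357 = 12357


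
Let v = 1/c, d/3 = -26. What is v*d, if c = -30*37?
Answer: 13/185 ≈ 0.070270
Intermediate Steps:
c = -1110
d = -78 (d = 3*(-26) = -78)
v = -1/1110 (v = 1/(-1110) = -1/1110 ≈ -0.00090090)
v*d = -1/1110*(-78) = 13/185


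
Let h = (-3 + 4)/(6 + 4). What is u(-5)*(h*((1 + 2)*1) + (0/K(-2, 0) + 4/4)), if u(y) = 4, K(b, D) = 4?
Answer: 26/5 ≈ 5.2000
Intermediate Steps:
h = ⅒ (h = 1/10 = 1*(⅒) = ⅒ ≈ 0.10000)
u(-5)*(h*((1 + 2)*1) + (0/K(-2, 0) + 4/4)) = 4*(((1 + 2)*1)/10 + (0/4 + 4/4)) = 4*((3*1)/10 + (0*(¼) + 4*(¼))) = 4*((⅒)*3 + (0 + 1)) = 4*(3/10 + 1) = 4*(13/10) = 26/5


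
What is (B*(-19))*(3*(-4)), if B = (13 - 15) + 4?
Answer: 456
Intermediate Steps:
B = 2 (B = -2 + 4 = 2)
(B*(-19))*(3*(-4)) = (2*(-19))*(3*(-4)) = -38*(-12) = 456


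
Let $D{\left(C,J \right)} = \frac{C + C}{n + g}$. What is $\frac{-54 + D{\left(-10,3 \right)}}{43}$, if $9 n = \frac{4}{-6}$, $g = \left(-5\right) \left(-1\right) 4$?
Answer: $- \frac{14796}{11567} \approx -1.2792$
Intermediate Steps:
$g = 20$ ($g = 5 \cdot 4 = 20$)
$n = - \frac{2}{27}$ ($n = \frac{4 \frac{1}{-6}}{9} = \frac{4 \left(- \frac{1}{6}\right)}{9} = \frac{1}{9} \left(- \frac{2}{3}\right) = - \frac{2}{27} \approx -0.074074$)
$D{\left(C,J \right)} = \frac{27 C}{269}$ ($D{\left(C,J \right)} = \frac{C + C}{- \frac{2}{27} + 20} = \frac{2 C}{\frac{538}{27}} = 2 C \frac{27}{538} = \frac{27 C}{269}$)
$\frac{-54 + D{\left(-10,3 \right)}}{43} = \frac{-54 + \frac{27}{269} \left(-10\right)}{43} = \left(-54 - \frac{270}{269}\right) \frac{1}{43} = \left(- \frac{14796}{269}\right) \frac{1}{43} = - \frac{14796}{11567}$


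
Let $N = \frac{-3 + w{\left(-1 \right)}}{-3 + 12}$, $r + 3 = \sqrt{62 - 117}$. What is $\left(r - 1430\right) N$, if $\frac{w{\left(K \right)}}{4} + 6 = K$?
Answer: $\frac{44423}{9} - \frac{31 i \sqrt{55}}{9} \approx 4935.9 - 25.545 i$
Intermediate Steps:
$r = -3 + i \sqrt{55}$ ($r = -3 + \sqrt{62 - 117} = -3 + \sqrt{-55} = -3 + i \sqrt{55} \approx -3.0 + 7.4162 i$)
$w{\left(K \right)} = -24 + 4 K$
$N = - \frac{31}{9}$ ($N = \frac{-3 + \left(-24 + 4 \left(-1\right)\right)}{-3 + 12} = \frac{-3 - 28}{9} = \frac{1}{9} \left(-31\right) = - \frac{31}{9} \approx -3.4444$)
$\left(r - 1430\right) N = \left(\left(-3 + i \sqrt{55}\right) - 1430\right) \left(- \frac{31}{9}\right) = \left(-1433 + i \sqrt{55}\right) \left(- \frac{31}{9}\right) = \frac{44423}{9} - \frac{31 i \sqrt{55}}{9}$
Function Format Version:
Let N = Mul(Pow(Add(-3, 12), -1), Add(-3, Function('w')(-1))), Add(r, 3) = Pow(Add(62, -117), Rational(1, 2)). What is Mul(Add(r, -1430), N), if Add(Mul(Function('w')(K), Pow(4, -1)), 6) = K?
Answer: Add(Rational(44423, 9), Mul(Rational(-31, 9), I, Pow(55, Rational(1, 2)))) ≈ Add(4935.9, Mul(-25.545, I))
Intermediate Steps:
r = Add(-3, Mul(I, Pow(55, Rational(1, 2)))) (r = Add(-3, Pow(Add(62, -117), Rational(1, 2))) = Add(-3, Pow(-55, Rational(1, 2))) = Add(-3, Mul(I, Pow(55, Rational(1, 2)))) ≈ Add(-3.0000, Mul(7.4162, I)))
Function('w')(K) = Add(-24, Mul(4, K))
N = Rational(-31, 9) (N = Mul(Pow(Add(-3, 12), -1), Add(-3, Add(-24, Mul(4, -1)))) = Mul(Pow(9, -1), Add(-3, Add(-24, -4))) = Mul(Rational(1, 9), Add(-3, -28)) = Mul(Rational(1, 9), -31) = Rational(-31, 9) ≈ -3.4444)
Mul(Add(r, -1430), N) = Mul(Add(Add(-3, Mul(I, Pow(55, Rational(1, 2)))), -1430), Rational(-31, 9)) = Mul(Add(-1433, Mul(I, Pow(55, Rational(1, 2)))), Rational(-31, 9)) = Add(Rational(44423, 9), Mul(Rational(-31, 9), I, Pow(55, Rational(1, 2))))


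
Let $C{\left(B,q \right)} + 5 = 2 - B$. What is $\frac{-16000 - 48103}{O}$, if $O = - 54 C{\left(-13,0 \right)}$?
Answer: $\frac{64103}{540} \approx 118.71$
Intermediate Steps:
$C{\left(B,q \right)} = -3 - B$ ($C{\left(B,q \right)} = -5 - \left(-2 + B\right) = -3 - B$)
$O = -540$ ($O = - 54 \left(-3 - -13\right) = - 54 \left(-3 + 13\right) = \left(-54\right) 10 = -540$)
$\frac{-16000 - 48103}{O} = \frac{-16000 - 48103}{-540} = \left(-64103\right) \left(- \frac{1}{540}\right) = \frac{64103}{540}$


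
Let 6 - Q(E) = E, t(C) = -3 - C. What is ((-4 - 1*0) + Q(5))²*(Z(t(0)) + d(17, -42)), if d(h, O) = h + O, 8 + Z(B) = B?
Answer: -324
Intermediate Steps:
Z(B) = -8 + B
Q(E) = 6 - E
d(h, O) = O + h
((-4 - 1*0) + Q(5))²*(Z(t(0)) + d(17, -42)) = ((-4 - 1*0) + (6 - 1*5))²*((-8 + (-3 - 1*0)) + (-42 + 17)) = ((-4 + 0) + (6 - 5))²*((-8 + (-3 + 0)) - 25) = (-4 + 1)²*((-8 - 3) - 25) = (-3)²*(-11 - 25) = 9*(-36) = -324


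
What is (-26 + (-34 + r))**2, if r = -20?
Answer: 6400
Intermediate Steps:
(-26 + (-34 + r))**2 = (-26 + (-34 - 20))**2 = (-26 - 54)**2 = (-80)**2 = 6400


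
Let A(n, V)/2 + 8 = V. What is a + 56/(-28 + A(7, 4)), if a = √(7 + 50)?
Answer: -14/9 + √57 ≈ 5.9943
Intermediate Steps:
a = √57 ≈ 7.5498
A(n, V) = -16 + 2*V
a + 56/(-28 + A(7, 4)) = √57 + 56/(-28 + (-16 + 2*4)) = √57 + 56/(-28 + (-16 + 8)) = √57 + 56/(-28 - 8) = √57 + 56/(-36) = √57 + 56*(-1/36) = √57 - 14/9 = -14/9 + √57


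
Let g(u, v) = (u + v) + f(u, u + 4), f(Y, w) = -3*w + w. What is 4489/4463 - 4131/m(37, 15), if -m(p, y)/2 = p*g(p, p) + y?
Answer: -15913835/2508206 ≈ -6.3447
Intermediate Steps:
f(Y, w) = -2*w
g(u, v) = -8 + v - u (g(u, v) = (u + v) - 2*(u + 4) = (u + v) - 2*(4 + u) = (u + v) + (-8 - 2*u) = -8 + v - u)
m(p, y) = -2*y + 16*p (m(p, y) = -2*(p*(-8 + p - p) + y) = -2*(p*(-8) + y) = -2*(-8*p + y) = -2*(y - 8*p) = -2*y + 16*p)
4489/4463 - 4131/m(37, 15) = 4489/4463 - 4131/(-2*15 + 16*37) = 4489*(1/4463) - 4131/(-30 + 592) = 4489/4463 - 4131/562 = -15913835/2508206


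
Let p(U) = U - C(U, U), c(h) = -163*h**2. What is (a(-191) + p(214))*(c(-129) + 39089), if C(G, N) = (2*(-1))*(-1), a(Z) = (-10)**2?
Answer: -834098928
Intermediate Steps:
a(Z) = 100
C(G, N) = 2 (C(G, N) = -2*(-1) = 2)
p(U) = -2 + U (p(U) = U - 1*2 = U - 2 = -2 + U)
(a(-191) + p(214))*(c(-129) + 39089) = (100 + (-2 + 214))*(-163*(-129)**2 + 39089) = (100 + 212)*(-163*16641 + 39089) = 312*(-2712483 + 39089) = 312*(-2673394) = -834098928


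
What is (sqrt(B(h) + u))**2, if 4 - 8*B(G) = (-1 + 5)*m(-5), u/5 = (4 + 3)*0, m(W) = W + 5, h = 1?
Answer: 1/2 ≈ 0.50000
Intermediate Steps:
m(W) = 5 + W
u = 0 (u = 5*((4 + 3)*0) = 5*(7*0) = 5*0 = 0)
B(G) = 1/2 (B(G) = 1/2 - (-1 + 5)*(5 - 5)/8 = 1/2 - 0/2 = 1/2 - 1/8*0 = 1/2 + 0 = 1/2)
(sqrt(B(h) + u))**2 = (sqrt(1/2 + 0))**2 = (sqrt(1/2))**2 = (sqrt(2)/2)**2 = 1/2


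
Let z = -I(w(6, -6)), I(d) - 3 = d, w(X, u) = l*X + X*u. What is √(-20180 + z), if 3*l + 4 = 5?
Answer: I*√20149 ≈ 141.95*I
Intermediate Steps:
l = ⅓ (l = -4/3 + (⅓)*5 = -4/3 + 5/3 = ⅓ ≈ 0.33333)
w(X, u) = X/3 + X*u
I(d) = 3 + d
z = 31 (z = -(3 + 6*(⅓ - 6)) = -(3 + 6*(-17/3)) = -(3 - 34) = -1*(-31) = 31)
√(-20180 + z) = √(-20180 + 31) = √(-20149) = I*√20149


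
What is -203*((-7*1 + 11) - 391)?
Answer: 78561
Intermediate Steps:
-203*((-7*1 + 11) - 391) = -203*((-7 + 11) - 391) = -203*(4 - 391) = -203*(-387) = 78561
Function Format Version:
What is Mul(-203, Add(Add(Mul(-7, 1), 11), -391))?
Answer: 78561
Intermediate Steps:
Mul(-203, Add(Add(Mul(-7, 1), 11), -391)) = Mul(-203, Add(Add(-7, 11), -391)) = Mul(-203, Add(4, -391)) = Mul(-203, -387) = 78561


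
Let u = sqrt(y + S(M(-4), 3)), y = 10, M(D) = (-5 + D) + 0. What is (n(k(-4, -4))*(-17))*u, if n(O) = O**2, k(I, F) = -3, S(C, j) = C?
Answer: -153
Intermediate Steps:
M(D) = -5 + D
u = 1 (u = sqrt(10 + (-5 - 4)) = sqrt(10 - 9) = sqrt(1) = 1)
(n(k(-4, -4))*(-17))*u = ((-3)**2*(-17))*1 = (9*(-17))*1 = -153*1 = -153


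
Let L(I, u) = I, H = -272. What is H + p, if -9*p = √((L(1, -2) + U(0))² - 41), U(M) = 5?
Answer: -272 - I*√5/9 ≈ -272.0 - 0.24845*I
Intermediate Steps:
p = -I*√5/9 (p = -√((1 + 5)² - 41)/9 = -√(6² - 41)/9 = -√(36 - 41)/9 = -I*√5/9 ≈ -0.24845*I)
H + p = -272 - I*√5/9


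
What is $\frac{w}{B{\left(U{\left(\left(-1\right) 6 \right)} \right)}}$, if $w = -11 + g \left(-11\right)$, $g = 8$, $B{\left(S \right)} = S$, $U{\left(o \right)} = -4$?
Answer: $\frac{99}{4} \approx 24.75$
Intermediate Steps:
$w = -99$ ($w = -11 + 8 \left(-11\right) = -11 - 88 = -99$)
$\frac{w}{B{\left(U{\left(\left(-1\right) 6 \right)} \right)}} = - \frac{99}{-4} = \left(-99\right) \left(- \frac{1}{4}\right) = \frac{99}{4}$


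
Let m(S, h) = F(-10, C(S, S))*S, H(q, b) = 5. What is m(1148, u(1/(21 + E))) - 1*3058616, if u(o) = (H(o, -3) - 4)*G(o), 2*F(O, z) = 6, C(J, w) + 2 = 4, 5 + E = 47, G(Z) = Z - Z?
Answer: -3055172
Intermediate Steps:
G(Z) = 0
E = 42 (E = -5 + 47 = 42)
C(J, w) = 2 (C(J, w) = -2 + 4 = 2)
F(O, z) = 3 (F(O, z) = (1/2)*6 = 3)
u(o) = 0 (u(o) = (5 - 4)*0 = 1*0 = 0)
m(S, h) = 3*S
m(1148, u(1/(21 + E))) - 1*3058616 = 3*1148 - 1*3058616 = 3444 - 3058616 = -3055172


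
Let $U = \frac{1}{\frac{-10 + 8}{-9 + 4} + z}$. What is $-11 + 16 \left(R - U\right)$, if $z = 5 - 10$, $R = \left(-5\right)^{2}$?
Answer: $\frac{9027}{23} \approx 392.48$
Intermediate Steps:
$R = 25$
$z = -5$ ($z = 5 - 10 = -5$)
$U = - \frac{5}{23}$ ($U = \frac{1}{\frac{-10 + 8}{-9 + 4} - 5} = \frac{1}{- \frac{2}{-5} - 5} = \frac{1}{\left(-2\right) \left(- \frac{1}{5}\right) - 5} = \frac{1}{\frac{2}{5} - 5} = \frac{1}{- \frac{23}{5}} = - \frac{5}{23} \approx -0.21739$)
$-11 + 16 \left(R - U\right) = -11 + 16 \left(25 - - \frac{5}{23}\right) = -11 + 16 \left(25 + \frac{5}{23}\right) = -11 + 16 \cdot \frac{580}{23} = -11 + \frac{9280}{23} = \frac{9027}{23}$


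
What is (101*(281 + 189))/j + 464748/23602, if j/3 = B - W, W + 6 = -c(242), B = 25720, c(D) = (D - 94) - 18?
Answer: 92004851/4531584 ≈ 20.303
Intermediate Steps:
c(D) = -112 + D (c(D) = (-94 + D) - 18 = -112 + D)
W = -136 (W = -6 - (-112 + 242) = -6 - 1*130 = -6 - 130 = -136)
j = 77568 (j = 3*(25720 - 1*(-136)) = 3*(25720 + 136) = 3*25856 = 77568)
(101*(281 + 189))/j + 464748/23602 = (101*(281 + 189))/77568 + 464748/23602 = (101*470)*(1/77568) + 464748*(1/23602) = 47470*(1/77568) + 232374/11801 = 235/384 + 232374/11801 = 92004851/4531584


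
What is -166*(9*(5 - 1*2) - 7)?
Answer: -3320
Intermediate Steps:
-166*(9*(5 - 1*2) - 7) = -166*(9*(5 - 2) - 7) = -166*(9*3 - 7) = -166*(27 - 7) = -166*20 = -3320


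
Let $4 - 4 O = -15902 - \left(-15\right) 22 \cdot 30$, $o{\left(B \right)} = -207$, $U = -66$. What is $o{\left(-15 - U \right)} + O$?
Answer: $\frac{2589}{2} \approx 1294.5$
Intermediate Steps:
$O = \frac{3003}{2}$ ($O = 1 - \frac{-15902 - \left(-15\right) 22 \cdot 30}{4} = 1 - \frac{-15902 - \left(-330\right) 30}{4} = 1 - \frac{-15902 - -9900}{4} = 1 - \frac{-15902 + 9900}{4} = 1 - - \frac{3001}{2} = 1 + \frac{3001}{2} = \frac{3003}{2} \approx 1501.5$)
$o{\left(-15 - U \right)} + O = -207 + \frac{3003}{2} = \frac{2589}{2}$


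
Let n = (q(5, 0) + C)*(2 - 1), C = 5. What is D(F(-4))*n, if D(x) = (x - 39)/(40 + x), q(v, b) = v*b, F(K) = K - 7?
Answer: -250/29 ≈ -8.6207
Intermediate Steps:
F(K) = -7 + K
q(v, b) = b*v
D(x) = (-39 + x)/(40 + x)
n = 5 (n = (0*5 + 5)*(2 - 1) = (0 + 5)*1 = 5*1 = 5)
D(F(-4))*n = ((-39 + (-7 - 4))/(40 + (-7 - 4)))*5 = ((-39 - 11)/(40 - 11))*5 = (-50/29)*5 = ((1/29)*(-50))*5 = -50/29*5 = -250/29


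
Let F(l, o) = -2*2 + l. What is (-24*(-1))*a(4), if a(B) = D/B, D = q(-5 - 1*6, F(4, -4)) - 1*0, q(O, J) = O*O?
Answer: 726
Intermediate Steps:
F(l, o) = -4 + l
q(O, J) = O²
D = 121 (D = (-5 - 1*6)² - 1*0 = (-5 - 6)² + 0 = (-11)² + 0 = 121 + 0 = 121)
a(B) = 121/B
(-24*(-1))*a(4) = (-24*(-1))*(121/4) = 24*(121*(¼)) = 24*(121/4) = 726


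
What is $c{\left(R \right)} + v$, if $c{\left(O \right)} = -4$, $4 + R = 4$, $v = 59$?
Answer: $55$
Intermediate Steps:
$R = 0$ ($R = -4 + 4 = 0$)
$c{\left(R \right)} + v = -4 + 59 = 55$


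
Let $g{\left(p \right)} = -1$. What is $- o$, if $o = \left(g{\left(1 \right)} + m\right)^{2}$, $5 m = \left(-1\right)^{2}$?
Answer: $- \frac{16}{25} \approx -0.64$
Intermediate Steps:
$m = \frac{1}{5}$ ($m = \frac{\left(-1\right)^{2}}{5} = \frac{1}{5} \cdot 1 = \frac{1}{5} \approx 0.2$)
$o = \frac{16}{25}$ ($o = \left(-1 + \frac{1}{5}\right)^{2} = \left(- \frac{4}{5}\right)^{2} = \frac{16}{25} \approx 0.64$)
$- o = \left(-1\right) \frac{16}{25} = - \frac{16}{25}$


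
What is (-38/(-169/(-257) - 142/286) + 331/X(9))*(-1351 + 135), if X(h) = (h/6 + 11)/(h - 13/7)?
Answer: 73632068/1295 ≈ 56859.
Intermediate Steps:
X(h) = (11 + h/6)/(-13/7 + h) (X(h) = (h*(⅙) + 11)/(h - 13*⅐) = (h/6 + 11)/(h - 13/7) = (11 + h/6)/(-13/7 + h))
(-38/(-169/(-257) - 142/286) + 331/X(9))*(-1351 + 135) = (-38/(-169/(-257) - 142/286) + 331/((7*(66 + 9)/(6*(-13 + 7*9)))))*(-1351 + 135) = (-38/(-169*(-1/257) - 142*1/286) + 331/(((7/6)*75/(-13 + 63))))*(-1216) = (-38/(169/257 - 71/143) + 331/(((7/6)*75/50)))*(-1216) = (-38/5920/36751 + 331/(((7/6)*(1/50)*75)))*(-1216) = (-38*36751/5920 + 331/(7/4))*(-1216) = (-698269/2960 + 331*(4/7))*(-1216) = (-698269/2960 + 1324/7)*(-1216) = -968843/20720*(-1216) = 73632068/1295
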